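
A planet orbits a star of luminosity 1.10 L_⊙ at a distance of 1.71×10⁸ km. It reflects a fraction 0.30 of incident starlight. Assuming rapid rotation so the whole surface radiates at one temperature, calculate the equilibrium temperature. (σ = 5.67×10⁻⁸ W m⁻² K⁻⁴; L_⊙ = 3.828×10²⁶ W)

T_eq ≈ 244 K

d = 1.71×10⁸ km = 1.71×10¹¹ m.
L = 1.10 × 3.828×10²⁶ = 4.21×10²⁶ W.
Flux: S = L/(4πd²) = 4.21×10²⁶/(4π×(1.71×10¹¹)²) = 1150 W m⁻².
Energy balance: absorbed = emitted ⇒ πR²·S(1−A) = 4πR²·σT_eq⁴, so T_eq⁴ = S(1−A)/(4σ).
T_eq = [1150 × 0.70 / (4 × 5.67×10⁻⁸)]^(1/4) = (3.54×10⁹)^(1/4) = 244 K.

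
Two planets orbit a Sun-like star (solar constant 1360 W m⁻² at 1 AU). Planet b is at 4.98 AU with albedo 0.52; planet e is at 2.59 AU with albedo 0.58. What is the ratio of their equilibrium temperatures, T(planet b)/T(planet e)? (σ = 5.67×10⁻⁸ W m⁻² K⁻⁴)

T_eq = [S₀(1−A)/(4σd²)]^(1/4), so T ∝ (1−A)^(1/4) / √d.
T₁ = [1360×0.48/(4×5.67×10⁻⁸×4.98²)]^(1/4) = 103.79 K.
T₂ = [1360×0.42/(4×5.67×10⁻⁸×2.59²)]^(1/4) = 139.20 K.

T₁/T₂ ≈ 0.746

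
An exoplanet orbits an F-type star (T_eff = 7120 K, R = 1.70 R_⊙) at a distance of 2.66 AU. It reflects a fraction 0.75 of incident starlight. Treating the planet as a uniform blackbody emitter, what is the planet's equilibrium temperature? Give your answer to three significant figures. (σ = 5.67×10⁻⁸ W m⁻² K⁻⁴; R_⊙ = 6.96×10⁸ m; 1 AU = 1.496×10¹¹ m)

T_eq ≈ 194 K

R_⋆ = 1.70 × 6.96×10⁸ = 1.18×10⁹ m.
d = 2.66 AU = 3.98×10¹¹ m.
L = 4πR_⋆²σT_⋆⁴ = 4π(1.18×10⁹)² × 5.67×10⁻⁸ × (7120)⁴ = 2.56×10²⁷ W.
S = L/(4πd²) = 1290 W m⁻².
Energy balance: absorbed = emitted ⇒ πR²·S(1−A) = 4πR²·σT_eq⁴, so T_eq⁴ = S(1−A)/(4σ).
T_eq = [1290 × 0.25 / (4 × 5.67×10⁻⁸)]^(1/4) = (1.42×10⁹)^(1/4) = 194 K.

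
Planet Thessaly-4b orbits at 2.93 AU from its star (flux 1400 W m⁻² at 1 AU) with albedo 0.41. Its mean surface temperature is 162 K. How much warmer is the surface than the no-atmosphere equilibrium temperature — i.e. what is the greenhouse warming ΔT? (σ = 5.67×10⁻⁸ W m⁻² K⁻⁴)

S = 1400/2.93² = 163.1 W m⁻².
T_eq = [S(1−A)/(4σ)]^(1/4) = [163.1×0.59/(4×5.67×10⁻⁸)]^(1/4) = 143.5 K.
ΔT = T_surf − T_eq = 162 − 143.5.

ΔT ≈ 18.5 K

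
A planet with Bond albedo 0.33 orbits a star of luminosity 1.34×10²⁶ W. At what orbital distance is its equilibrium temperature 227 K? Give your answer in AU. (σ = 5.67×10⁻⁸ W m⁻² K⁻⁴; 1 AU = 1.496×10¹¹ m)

From T_eq⁴ = L(1−A)/(16πσd²): d = √[L(1−A)/(16πσT_eq⁴)].
d = √[1.34×10²⁶ × 0.67 / (16π × 5.67×10⁻⁸ × (227)⁴)] = 1.09×10¹¹ m = 0.728 AU.

d ≈ 0.728 AU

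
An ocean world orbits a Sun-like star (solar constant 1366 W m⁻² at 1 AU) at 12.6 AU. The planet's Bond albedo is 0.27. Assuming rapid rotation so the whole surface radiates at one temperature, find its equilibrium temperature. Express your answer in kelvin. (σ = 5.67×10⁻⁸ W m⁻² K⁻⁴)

T_eq ≈ 72.5 K

Flux at 12.6 AU: S = 1366/12.6² = 8.60 W m⁻².
Energy balance: absorbed = emitted ⇒ πR²·S(1−A) = 4πR²·σT_eq⁴, so T_eq⁴ = S(1−A)/(4σ).
T_eq = [8.60 × 0.73 / (4 × 5.67×10⁻⁸)]^(1/4) = (2.77×10⁷)^(1/4) = 72.5 K.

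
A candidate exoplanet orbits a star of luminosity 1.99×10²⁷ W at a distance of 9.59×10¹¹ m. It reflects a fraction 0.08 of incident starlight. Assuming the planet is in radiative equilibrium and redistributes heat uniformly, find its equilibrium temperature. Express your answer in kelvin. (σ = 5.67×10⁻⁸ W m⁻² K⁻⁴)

Flux: S = L/(4πd²) = 1.99×10²⁷/(4π×(9.59×10¹¹)²) = 172 W m⁻².
Energy balance: absorbed = emitted ⇒ πR²·S(1−A) = 4πR²·σT_eq⁴, so T_eq⁴ = S(1−A)/(4σ).
T_eq = [172 × 0.92 / (4 × 5.67×10⁻⁸)]^(1/4) = (6.98×10⁸)^(1/4) = 163 K.

T_eq ≈ 163 K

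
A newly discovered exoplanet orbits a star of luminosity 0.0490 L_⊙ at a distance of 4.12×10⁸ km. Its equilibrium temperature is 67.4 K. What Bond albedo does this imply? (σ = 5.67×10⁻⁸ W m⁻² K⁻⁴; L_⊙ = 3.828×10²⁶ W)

A ≈ 0.47

d = 4.12×10⁸ km = 4.12×10¹¹ m.
L = 0.0490 × 3.828×10²⁶ = 1.88×10²⁵ W.
Flux: S = L/(4πd²) = 1.88×10²⁵/(4π×(4.12×10¹¹)²) = 8.79 W m⁻².
From T_eq⁴ = S(1−A)/(4σ): 1−A = 4σT_eq⁴/S.
1−A = 4 × 5.67×10⁻⁸ × (67.4)⁴ / 8.79 = 0.532.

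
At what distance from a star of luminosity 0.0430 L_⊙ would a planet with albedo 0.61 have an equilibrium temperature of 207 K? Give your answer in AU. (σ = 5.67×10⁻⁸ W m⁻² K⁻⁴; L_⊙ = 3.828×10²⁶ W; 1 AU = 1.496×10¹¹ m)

L = 0.0430 × 3.828×10²⁶ = 1.65×10²⁵ W.
From T_eq⁴ = L(1−A)/(16πσd²): d = √[L(1−A)/(16πσT_eq⁴)].
d = √[1.65×10²⁵ × 0.39 / (16π × 5.67×10⁻⁸ × (207)⁴)] = 3.50×10¹⁰ m = 0.234 AU.

d ≈ 0.234 AU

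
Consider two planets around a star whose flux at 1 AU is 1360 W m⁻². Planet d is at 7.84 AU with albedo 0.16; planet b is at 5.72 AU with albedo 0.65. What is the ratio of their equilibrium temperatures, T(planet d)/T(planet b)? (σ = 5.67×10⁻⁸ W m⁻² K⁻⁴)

T_eq = [S₀(1−A)/(4σd²)]^(1/4), so T ∝ (1−A)^(1/4) / √d.
T₁ = [1360×0.84/(4×5.67×10⁻⁸×7.84²)]^(1/4) = 95.14 K.
T₂ = [1360×0.35/(4×5.67×10⁻⁸×5.72²)]^(1/4) = 89.49 K.

T₁/T₂ ≈ 1.063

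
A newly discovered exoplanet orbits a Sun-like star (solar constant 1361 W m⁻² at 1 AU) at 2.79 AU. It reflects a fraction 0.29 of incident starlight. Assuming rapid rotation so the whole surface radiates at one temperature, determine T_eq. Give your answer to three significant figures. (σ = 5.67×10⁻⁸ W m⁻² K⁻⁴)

Flux at 2.79 AU: S = 1361/2.79² = 175 W m⁻².
Energy balance: absorbed = emitted ⇒ πR²·S(1−A) = 4πR²·σT_eq⁴, so T_eq⁴ = S(1−A)/(4σ).
T_eq = [175 × 0.71 / (4 × 5.67×10⁻⁸)]^(1/4) = (5.47×10⁸)^(1/4) = 153 K.

T_eq ≈ 153 K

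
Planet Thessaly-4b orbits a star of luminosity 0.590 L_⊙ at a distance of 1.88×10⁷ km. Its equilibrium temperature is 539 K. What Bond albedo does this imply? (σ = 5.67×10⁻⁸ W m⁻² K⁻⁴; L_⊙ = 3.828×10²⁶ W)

d = 1.88×10⁷ km = 1.88×10¹⁰ m.
L = 0.590 × 3.828×10²⁶ = 2.26×10²⁶ W.
Flux: S = L/(4πd²) = 2.26×10²⁶/(4π×(1.88×10¹⁰)²) = 5.09×10⁴ W m⁻².
From T_eq⁴ = S(1−A)/(4σ): 1−A = 4σT_eq⁴/S.
1−A = 4 × 5.67×10⁻⁸ × (539)⁴ / 5.09×10⁴ = 0.376.

A ≈ 0.62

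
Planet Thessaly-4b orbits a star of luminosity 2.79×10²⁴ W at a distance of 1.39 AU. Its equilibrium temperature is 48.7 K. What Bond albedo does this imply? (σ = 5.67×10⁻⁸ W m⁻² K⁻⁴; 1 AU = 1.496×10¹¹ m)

A ≈ 0.75

d = 1.39 AU = 2.08×10¹¹ m.
Flux: S = L/(4πd²) = 2.79×10²⁴/(4π×(2.08×10¹¹)²) = 5.13 W m⁻².
From T_eq⁴ = S(1−A)/(4σ): 1−A = 4σT_eq⁴/S.
1−A = 4 × 5.67×10⁻⁸ × (48.7)⁴ / 5.13 = 0.248.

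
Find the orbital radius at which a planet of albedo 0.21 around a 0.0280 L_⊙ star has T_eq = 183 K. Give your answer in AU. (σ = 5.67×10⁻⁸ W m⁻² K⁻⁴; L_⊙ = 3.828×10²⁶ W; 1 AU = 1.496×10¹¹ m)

L = 0.0280 × 3.828×10²⁶ = 1.07×10²⁵ W.
From T_eq⁴ = L(1−A)/(16πσd²): d = √[L(1−A)/(16πσT_eq⁴)].
d = √[1.07×10²⁵ × 0.79 / (16π × 5.67×10⁻⁸ × (183)⁴)] = 5.15×10¹⁰ m = 0.344 AU.

d ≈ 0.344 AU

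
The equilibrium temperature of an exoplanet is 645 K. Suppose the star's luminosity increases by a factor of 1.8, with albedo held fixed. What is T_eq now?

T_eq ∝ L^(1/4) · d^(−1/2).
T′ = 645 × 1.8^(1/4) = 747 K.

T_eq ≈ 747 K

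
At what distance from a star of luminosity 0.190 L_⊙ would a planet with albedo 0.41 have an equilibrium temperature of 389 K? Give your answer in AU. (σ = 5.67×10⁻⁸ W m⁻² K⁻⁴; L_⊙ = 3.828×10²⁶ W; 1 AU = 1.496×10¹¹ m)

d ≈ 0.171 AU

L = 0.190 × 3.828×10²⁶ = 7.27×10²⁵ W.
From T_eq⁴ = L(1−A)/(16πσd²): d = √[L(1−A)/(16πσT_eq⁴)].
d = √[7.27×10²⁵ × 0.59 / (16π × 5.67×10⁻⁸ × (389)⁴)] = 2.56×10¹⁰ m = 0.171 AU.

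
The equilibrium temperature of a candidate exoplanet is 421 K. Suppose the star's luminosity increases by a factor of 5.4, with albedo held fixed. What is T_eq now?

T_eq ∝ L^(1/4) · d^(−1/2).
T′ = 421 × 5.4^(1/4) = 642 K.

T_eq ≈ 642 K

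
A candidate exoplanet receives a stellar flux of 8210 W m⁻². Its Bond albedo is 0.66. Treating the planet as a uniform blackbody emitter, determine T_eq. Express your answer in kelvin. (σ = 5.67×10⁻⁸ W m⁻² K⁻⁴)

Energy balance: absorbed = emitted ⇒ πR²·S(1−A) = 4πR²·σT_eq⁴, so T_eq⁴ = S(1−A)/(4σ).
T_eq = [8210 × 0.34 / (4 × 5.67×10⁻⁸)]^(1/4) = (1.23×10¹⁰)^(1/4) = 333 K.

T_eq ≈ 333 K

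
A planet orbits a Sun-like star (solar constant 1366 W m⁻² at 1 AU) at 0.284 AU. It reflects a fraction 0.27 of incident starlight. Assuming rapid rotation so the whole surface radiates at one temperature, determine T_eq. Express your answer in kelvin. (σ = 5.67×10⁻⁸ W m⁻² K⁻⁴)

Flux at 0.284 AU: S = 1366/0.284² = 1.69×10⁴ W m⁻².
Energy balance: absorbed = emitted ⇒ πR²·S(1−A) = 4πR²·σT_eq⁴, so T_eq⁴ = S(1−A)/(4σ).
T_eq = [1.69×10⁴ × 0.73 / (4 × 5.67×10⁻⁸)]^(1/4) = (5.45×10¹⁰)^(1/4) = 483 K.

T_eq ≈ 483 K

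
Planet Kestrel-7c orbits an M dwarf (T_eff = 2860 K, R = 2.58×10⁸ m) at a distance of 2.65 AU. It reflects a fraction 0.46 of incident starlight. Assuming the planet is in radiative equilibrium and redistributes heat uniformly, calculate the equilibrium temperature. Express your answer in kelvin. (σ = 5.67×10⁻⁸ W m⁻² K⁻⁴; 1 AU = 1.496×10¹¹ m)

d = 2.65 AU = 3.96×10¹¹ m.
L = 4πR_⋆²σT_⋆⁴ = 4π(2.58×10⁸)² × 5.67×10⁻⁸ × (2860)⁴ = 3.17×10²⁴ W.
S = L/(4πd²) = 1.61 W m⁻².
Energy balance: absorbed = emitted ⇒ πR²·S(1−A) = 4πR²·σT_eq⁴, so T_eq⁴ = S(1−A)/(4σ).
T_eq = [1.61 × 0.54 / (4 × 5.67×10⁻⁸)]^(1/4) = (3.83×10⁶)^(1/4) = 44.2 K.

T_eq ≈ 44.2 K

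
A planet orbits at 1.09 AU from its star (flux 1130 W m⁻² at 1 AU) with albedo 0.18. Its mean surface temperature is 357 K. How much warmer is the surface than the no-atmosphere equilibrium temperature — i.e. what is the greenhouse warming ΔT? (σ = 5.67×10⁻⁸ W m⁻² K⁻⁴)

S = 1130/1.09² = 951.1 W m⁻².
T_eq = [S(1−A)/(4σ)]^(1/4) = [951.1×0.82/(4×5.67×10⁻⁸)]^(1/4) = 242.2 K.
ΔT = T_surf − T_eq = 357 − 242.2.

ΔT ≈ 114.8 K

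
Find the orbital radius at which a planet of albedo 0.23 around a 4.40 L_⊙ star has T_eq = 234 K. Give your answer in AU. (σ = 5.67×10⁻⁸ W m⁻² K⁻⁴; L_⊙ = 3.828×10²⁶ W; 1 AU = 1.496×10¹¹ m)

L = 4.40 × 3.828×10²⁶ = 1.68×10²⁷ W.
From T_eq⁴ = L(1−A)/(16πσd²): d = √[L(1−A)/(16πσT_eq⁴)].
d = √[1.68×10²⁷ × 0.77 / (16π × 5.67×10⁻⁸ × (234)⁴)] = 3.90×10¹¹ m = 2.60 AU.

d ≈ 2.60 AU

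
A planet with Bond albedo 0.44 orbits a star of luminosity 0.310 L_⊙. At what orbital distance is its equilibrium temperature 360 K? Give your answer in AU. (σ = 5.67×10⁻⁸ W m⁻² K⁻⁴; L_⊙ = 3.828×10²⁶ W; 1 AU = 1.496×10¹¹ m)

L = 0.310 × 3.828×10²⁶ = 1.19×10²⁶ W.
From T_eq⁴ = L(1−A)/(16πσd²): d = √[L(1−A)/(16πσT_eq⁴)].
d = √[1.19×10²⁶ × 0.56 / (16π × 5.67×10⁻⁸ × (360)⁴)] = 3.73×10¹⁰ m = 0.249 AU.

d ≈ 0.249 AU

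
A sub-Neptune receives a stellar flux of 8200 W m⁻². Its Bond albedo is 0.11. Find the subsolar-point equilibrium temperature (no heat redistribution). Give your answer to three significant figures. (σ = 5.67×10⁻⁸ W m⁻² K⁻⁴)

At the subsolar point the surface absorbs S(1−A) and emits σT⁴ per unit area — no factor of 4, since only the local patch is in balance.
T = [8200 × 0.89 / 5.67×10⁻⁸]^(1/4) = (1.29×10¹¹)^(1/4) = 599 K.

T_ss ≈ 599 K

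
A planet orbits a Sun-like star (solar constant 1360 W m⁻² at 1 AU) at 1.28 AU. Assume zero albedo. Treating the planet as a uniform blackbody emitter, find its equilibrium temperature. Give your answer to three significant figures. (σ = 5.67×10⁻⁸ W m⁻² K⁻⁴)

Flux at 1.28 AU: S = 1360/1.28² = 830 W m⁻².
Energy balance: absorbed = emitted ⇒ πR²·S(1−A) = 4πR²·σT_eq⁴, so T_eq⁴ = S(1−A)/(4σ).
T_eq = [830 × 1.00 / (4 × 5.67×10⁻⁸)]^(1/4) = (3.66×10⁹)^(1/4) = 246 K.

T_eq ≈ 246 K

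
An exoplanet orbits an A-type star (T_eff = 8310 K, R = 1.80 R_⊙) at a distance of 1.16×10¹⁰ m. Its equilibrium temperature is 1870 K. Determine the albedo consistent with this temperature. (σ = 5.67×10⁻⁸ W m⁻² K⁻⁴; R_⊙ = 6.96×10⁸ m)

A ≈ 0.12

R_⋆ = 1.80 × 6.96×10⁸ = 1.25×10⁹ m.
L = 4πR_⋆²σT_⋆⁴ = 4π(1.25×10⁹)² × 5.67×10⁻⁸ × (8310)⁴ = 5.33×10²⁷ W.
S = L/(4πd²) = 3.15×10⁶ W m⁻².
From T_eq⁴ = S(1−A)/(4σ): 1−A = 4σT_eq⁴/S.
1−A = 4 × 5.67×10⁻⁸ × (1870)⁴ / 3.15×10⁶ = 0.879.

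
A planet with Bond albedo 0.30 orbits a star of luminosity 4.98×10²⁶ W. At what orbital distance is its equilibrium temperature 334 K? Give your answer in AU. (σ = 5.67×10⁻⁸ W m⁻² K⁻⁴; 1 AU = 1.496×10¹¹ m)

d ≈ 0.663 AU

From T_eq⁴ = L(1−A)/(16πσd²): d = √[L(1−A)/(16πσT_eq⁴)].
d = √[4.98×10²⁶ × 0.70 / (16π × 5.67×10⁻⁸ × (334)⁴)] = 9.91×10¹⁰ m = 0.663 AU.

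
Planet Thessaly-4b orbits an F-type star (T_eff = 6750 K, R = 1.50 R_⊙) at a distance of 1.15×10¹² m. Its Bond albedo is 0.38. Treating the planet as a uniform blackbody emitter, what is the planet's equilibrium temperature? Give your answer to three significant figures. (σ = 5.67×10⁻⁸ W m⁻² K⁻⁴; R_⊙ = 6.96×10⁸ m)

T_eq ≈ 128 K

R_⋆ = 1.50 × 6.96×10⁸ = 1.04×10⁹ m.
L = 4πR_⋆²σT_⋆⁴ = 4π(1.04×10⁹)² × 5.67×10⁻⁸ × (6750)⁴ = 1.61×10²⁷ W.
S = L/(4πd²) = 97.0 W m⁻².
Energy balance: absorbed = emitted ⇒ πR²·S(1−A) = 4πR²·σT_eq⁴, so T_eq⁴ = S(1−A)/(4σ).
T_eq = [97.0 × 0.62 / (4 × 5.67×10⁻⁸)]^(1/4) = (2.65×10⁸)^(1/4) = 128 K.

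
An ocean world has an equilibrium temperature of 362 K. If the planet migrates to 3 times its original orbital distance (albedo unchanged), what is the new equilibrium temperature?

T_eq ≈ 209 K

T_eq ∝ L^(1/4) · d^(−1/2).
T′ = 362 / 3^(1/2) = 209 K.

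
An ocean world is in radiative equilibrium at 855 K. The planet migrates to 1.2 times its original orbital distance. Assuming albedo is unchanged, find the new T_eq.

T_eq ∝ L^(1/4) · d^(−1/2).
T′ = 855 / 1.2^(1/2) = 781 K.

T_eq ≈ 781 K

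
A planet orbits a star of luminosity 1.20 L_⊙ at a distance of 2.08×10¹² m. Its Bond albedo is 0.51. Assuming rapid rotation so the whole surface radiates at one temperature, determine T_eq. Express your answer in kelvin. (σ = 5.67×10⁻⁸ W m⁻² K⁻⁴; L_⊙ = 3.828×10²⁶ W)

T_eq ≈ 65.4 K

L = 1.20 × 3.828×10²⁶ = 4.59×10²⁶ W.
Flux: S = L/(4πd²) = 4.59×10²⁶/(4π×(2.08×10¹²)²) = 8.45 W m⁻².
Energy balance: absorbed = emitted ⇒ πR²·S(1−A) = 4πR²·σT_eq⁴, so T_eq⁴ = S(1−A)/(4σ).
T_eq = [8.45 × 0.49 / (4 × 5.67×10⁻⁸)]^(1/4) = (1.83×10⁷)^(1/4) = 65.4 K.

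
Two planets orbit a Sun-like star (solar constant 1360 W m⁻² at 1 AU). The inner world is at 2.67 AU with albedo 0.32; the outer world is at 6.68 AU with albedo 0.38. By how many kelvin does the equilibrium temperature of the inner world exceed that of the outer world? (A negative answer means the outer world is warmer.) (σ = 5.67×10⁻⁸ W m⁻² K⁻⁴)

T_eq = [S₀(1−A)/(4σd²)]^(1/4), so T ∝ (1−A)^(1/4) / √d.
T₁ = [1360×0.68/(4×5.67×10⁻⁸×2.67²)]^(1/4) = 154.65 K.
T₂ = [1360×0.62/(4×5.67×10⁻⁸×6.68²)]^(1/4) = 95.54 K.

ΔT ≈ 59.1 K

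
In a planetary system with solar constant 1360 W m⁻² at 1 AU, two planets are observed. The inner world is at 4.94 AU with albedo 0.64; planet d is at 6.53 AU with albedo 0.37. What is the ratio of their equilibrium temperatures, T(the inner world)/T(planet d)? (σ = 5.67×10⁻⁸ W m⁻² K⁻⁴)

T₁/T₂ ≈ 1.000

T_eq = [S₀(1−A)/(4σd²)]^(1/4), so T ∝ (1−A)^(1/4) / √d.
T₁ = [1360×0.36/(4×5.67×10⁻⁸×4.94²)]^(1/4) = 96.98 K.
T₂ = [1360×0.63/(4×5.67×10⁻⁸×6.53²)]^(1/4) = 97.02 K.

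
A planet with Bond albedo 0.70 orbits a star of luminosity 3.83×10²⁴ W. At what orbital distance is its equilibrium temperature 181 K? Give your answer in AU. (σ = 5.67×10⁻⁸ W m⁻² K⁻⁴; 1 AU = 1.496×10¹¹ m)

d ≈ 0.130 AU

From T_eq⁴ = L(1−A)/(16πσd²): d = √[L(1−A)/(16πσT_eq⁴)].
d = √[3.83×10²⁴ × 0.30 / (16π × 5.67×10⁻⁸ × (181)⁴)] = 1.94×10¹⁰ m = 0.130 AU.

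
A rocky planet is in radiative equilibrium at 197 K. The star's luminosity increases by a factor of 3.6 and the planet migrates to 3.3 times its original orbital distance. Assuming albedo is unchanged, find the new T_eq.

T_eq ∝ L^(1/4) · d^(−1/2).
T′ = 197 × 3.6^(1/4) / 3.3^(1/2) = 149 K.

T_eq ≈ 149 K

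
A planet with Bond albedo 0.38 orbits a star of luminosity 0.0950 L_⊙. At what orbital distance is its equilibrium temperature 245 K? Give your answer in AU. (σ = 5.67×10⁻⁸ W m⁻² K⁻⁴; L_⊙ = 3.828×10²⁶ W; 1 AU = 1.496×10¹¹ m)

d ≈ 0.313 AU

L = 0.0950 × 3.828×10²⁶ = 3.64×10²⁵ W.
From T_eq⁴ = L(1−A)/(16πσd²): d = √[L(1−A)/(16πσT_eq⁴)].
d = √[3.64×10²⁵ × 0.62 / (16π × 5.67×10⁻⁸ × (245)⁴)] = 4.69×10¹⁰ m = 0.313 AU.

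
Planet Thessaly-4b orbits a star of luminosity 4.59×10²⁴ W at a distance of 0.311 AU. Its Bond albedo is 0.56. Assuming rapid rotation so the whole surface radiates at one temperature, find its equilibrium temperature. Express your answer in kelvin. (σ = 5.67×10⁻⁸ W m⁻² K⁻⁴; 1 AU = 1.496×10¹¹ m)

T_eq ≈ 135 K

d = 0.311 AU = 4.65×10¹⁰ m.
Flux: S = L/(4πd²) = 4.59×10²⁴/(4π×(4.65×10¹⁰)²) = 169 W m⁻².
Energy balance: absorbed = emitted ⇒ πR²·S(1−A) = 4πR²·σT_eq⁴, so T_eq⁴ = S(1−A)/(4σ).
T_eq = [169 × 0.44 / (4 × 5.67×10⁻⁸)]^(1/4) = (3.27×10⁸)^(1/4) = 135 K.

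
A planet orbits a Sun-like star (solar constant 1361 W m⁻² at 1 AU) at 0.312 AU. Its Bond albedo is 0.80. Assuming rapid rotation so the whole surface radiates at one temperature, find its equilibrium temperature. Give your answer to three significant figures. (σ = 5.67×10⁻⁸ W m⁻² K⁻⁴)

T_eq ≈ 333 K

Flux at 0.312 AU: S = 1361/0.312² = 1.40×10⁴ W m⁻².
Energy balance: absorbed = emitted ⇒ πR²·S(1−A) = 4πR²·σT_eq⁴, so T_eq⁴ = S(1−A)/(4σ).
T_eq = [1.40×10⁴ × 0.20 / (4 × 5.67×10⁻⁸)]^(1/4) = (1.23×10¹⁰)^(1/4) = 333 K.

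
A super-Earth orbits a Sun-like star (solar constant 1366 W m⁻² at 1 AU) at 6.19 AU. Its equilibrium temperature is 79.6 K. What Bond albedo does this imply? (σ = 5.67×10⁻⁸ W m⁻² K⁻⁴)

Flux at 6.19 AU: S = 1366/6.19² = 35.7 W m⁻².
From T_eq⁴ = S(1−A)/(4σ): 1−A = 4σT_eq⁴/S.
1−A = 4 × 5.67×10⁻⁸ × (79.6)⁴ / 35.7 = 0.255.

A ≈ 0.74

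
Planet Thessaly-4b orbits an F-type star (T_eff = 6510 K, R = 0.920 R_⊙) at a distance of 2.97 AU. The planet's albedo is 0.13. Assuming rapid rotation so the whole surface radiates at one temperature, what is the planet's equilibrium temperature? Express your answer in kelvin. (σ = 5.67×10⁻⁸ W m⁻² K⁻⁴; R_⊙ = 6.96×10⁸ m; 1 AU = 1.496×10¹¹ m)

T_eq ≈ 169 K

R_⋆ = 0.920 × 6.96×10⁸ = 6.40×10⁸ m.
d = 2.97 AU = 4.44×10¹¹ m.
L = 4πR_⋆²σT_⋆⁴ = 4π(6.40×10⁸)² × 5.67×10⁻⁸ × (6510)⁴ = 5.25×10²⁶ W.
S = L/(4πd²) = 212 W m⁻².
Energy balance: absorbed = emitted ⇒ πR²·S(1−A) = 4πR²·σT_eq⁴, so T_eq⁴ = S(1−A)/(4σ).
T_eq = [212 × 0.87 / (4 × 5.67×10⁻⁸)]^(1/4) = (8.11×10⁸)^(1/4) = 169 K.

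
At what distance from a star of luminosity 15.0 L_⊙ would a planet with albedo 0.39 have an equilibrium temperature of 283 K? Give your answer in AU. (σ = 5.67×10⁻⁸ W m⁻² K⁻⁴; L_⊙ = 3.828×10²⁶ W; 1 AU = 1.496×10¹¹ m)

L = 15.0 × 3.828×10²⁶ = 5.74×10²⁷ W.
From T_eq⁴ = L(1−A)/(16πσd²): d = √[L(1−A)/(16πσT_eq⁴)].
d = √[5.74×10²⁷ × 0.61 / (16π × 5.67×10⁻⁸ × (283)⁴)] = 4.38×10¹¹ m = 2.93 AU.

d ≈ 2.93 AU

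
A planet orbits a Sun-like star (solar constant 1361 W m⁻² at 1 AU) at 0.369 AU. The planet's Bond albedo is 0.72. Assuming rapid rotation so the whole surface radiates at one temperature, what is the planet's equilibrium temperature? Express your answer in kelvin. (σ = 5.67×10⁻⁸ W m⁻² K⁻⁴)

Flux at 0.369 AU: S = 1361/0.369² = 1.00×10⁴ W m⁻².
Energy balance: absorbed = emitted ⇒ πR²·S(1−A) = 4πR²·σT_eq⁴, so T_eq⁴ = S(1−A)/(4σ).
T_eq = [1.00×10⁴ × 0.28 / (4 × 5.67×10⁻⁸)]^(1/4) = (1.23×10¹⁰)^(1/4) = 333 K.

T_eq ≈ 333 K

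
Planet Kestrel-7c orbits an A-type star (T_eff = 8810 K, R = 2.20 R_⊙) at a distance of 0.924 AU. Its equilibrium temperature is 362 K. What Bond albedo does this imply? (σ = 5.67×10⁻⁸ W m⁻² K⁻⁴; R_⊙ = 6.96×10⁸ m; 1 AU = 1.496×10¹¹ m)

R_⋆ = 2.20 × 6.96×10⁸ = 1.53×10⁹ m.
d = 0.924 AU = 1.38×10¹¹ m.
L = 4πR_⋆²σT_⋆⁴ = 4π(1.53×10⁹)² × 5.67×10⁻⁸ × (8810)⁴ = 1.01×10²⁸ W.
S = L/(4πd²) = 4.19×10⁴ W m⁻².
From T_eq⁴ = S(1−A)/(4σ): 1−A = 4σT_eq⁴/S.
1−A = 4 × 5.67×10⁻⁸ × (362)⁴ / 4.19×10⁴ = 0.093.

A ≈ 0.91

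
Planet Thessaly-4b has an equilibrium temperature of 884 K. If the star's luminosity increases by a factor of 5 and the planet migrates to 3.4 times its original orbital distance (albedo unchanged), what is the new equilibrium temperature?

T_eq ∝ L^(1/4) · d^(−1/2).
T′ = 884 × 5^(1/4) / 3.4^(1/2) = 717 K.

T_eq ≈ 717 K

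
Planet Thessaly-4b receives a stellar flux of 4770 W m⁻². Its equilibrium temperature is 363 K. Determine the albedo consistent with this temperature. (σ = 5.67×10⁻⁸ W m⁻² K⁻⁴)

From T_eq⁴ = S(1−A)/(4σ): 1−A = 4σT_eq⁴/S.
1−A = 4 × 5.67×10⁻⁸ × (363)⁴ / 4770 = 0.826.

A ≈ 0.17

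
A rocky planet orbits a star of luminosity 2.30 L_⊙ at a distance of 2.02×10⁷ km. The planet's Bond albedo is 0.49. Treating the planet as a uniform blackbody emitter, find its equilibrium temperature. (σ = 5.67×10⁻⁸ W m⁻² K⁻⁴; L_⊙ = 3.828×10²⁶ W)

d = 2.02×10⁷ km = 2.02×10¹⁰ m.
L = 2.30 × 3.828×10²⁶ = 8.80×10²⁶ W.
Flux: S = L/(4πd²) = 8.80×10²⁶/(4π×(2.02×10¹⁰)²) = 1.72×10⁵ W m⁻².
Energy balance: absorbed = emitted ⇒ πR²·S(1−A) = 4πR²·σT_eq⁴, so T_eq⁴ = S(1−A)/(4σ).
T_eq = [1.72×10⁵ × 0.51 / (4 × 5.67×10⁻⁸)]^(1/4) = (3.86×10¹¹)^(1/4) = 788 K.

T_eq ≈ 788 K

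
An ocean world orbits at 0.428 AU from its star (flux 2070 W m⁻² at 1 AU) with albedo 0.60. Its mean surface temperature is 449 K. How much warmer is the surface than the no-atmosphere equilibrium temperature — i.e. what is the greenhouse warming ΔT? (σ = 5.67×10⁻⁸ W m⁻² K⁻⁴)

ΔT ≈ 73.3 K

S = 2070/0.428² = 1.130×10⁴ W m⁻².
T_eq = [S(1−A)/(4σ)]^(1/4) = [1.130×10⁴×0.40/(4×5.67×10⁻⁸)]^(1/4) = 375.7 K.
ΔT = T_surf − T_eq = 449 − 375.7.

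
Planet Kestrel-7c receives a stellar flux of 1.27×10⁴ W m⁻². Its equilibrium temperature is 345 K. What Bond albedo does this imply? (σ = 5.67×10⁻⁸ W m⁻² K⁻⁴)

A ≈ 0.75

From T_eq⁴ = S(1−A)/(4σ): 1−A = 4σT_eq⁴/S.
1−A = 4 × 5.67×10⁻⁸ × (345)⁴ / 1.27×10⁴ = 0.253.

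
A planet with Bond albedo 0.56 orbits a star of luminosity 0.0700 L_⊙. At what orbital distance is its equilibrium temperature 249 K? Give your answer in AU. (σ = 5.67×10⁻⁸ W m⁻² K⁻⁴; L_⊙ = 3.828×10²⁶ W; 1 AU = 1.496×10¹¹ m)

L = 0.0700 × 3.828×10²⁶ = 2.68×10²⁵ W.
From T_eq⁴ = L(1−A)/(16πσd²): d = √[L(1−A)/(16πσT_eq⁴)].
d = √[2.68×10²⁵ × 0.44 / (16π × 5.67×10⁻⁸ × (249)⁴)] = 3.28×10¹⁰ m = 0.219 AU.

d ≈ 0.219 AU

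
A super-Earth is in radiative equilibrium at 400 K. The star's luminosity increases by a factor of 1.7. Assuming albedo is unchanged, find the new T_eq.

T_eq ≈ 457 K

T_eq ∝ L^(1/4) · d^(−1/2).
T′ = 400 × 1.7^(1/4) = 457 K.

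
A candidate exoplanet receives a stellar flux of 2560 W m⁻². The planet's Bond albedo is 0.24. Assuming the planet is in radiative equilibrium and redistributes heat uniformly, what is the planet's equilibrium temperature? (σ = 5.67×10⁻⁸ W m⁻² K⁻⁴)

T_eq ≈ 304 K

Energy balance: absorbed = emitted ⇒ πR²·S(1−A) = 4πR²·σT_eq⁴, so T_eq⁴ = S(1−A)/(4σ).
T_eq = [2560 × 0.76 / (4 × 5.67×10⁻⁸)]^(1/4) = (8.58×10⁹)^(1/4) = 304 K.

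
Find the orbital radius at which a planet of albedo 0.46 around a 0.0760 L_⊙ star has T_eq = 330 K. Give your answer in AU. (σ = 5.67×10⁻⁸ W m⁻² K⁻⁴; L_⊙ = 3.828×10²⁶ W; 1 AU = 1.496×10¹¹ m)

L = 0.0760 × 3.828×10²⁶ = 2.91×10²⁵ W.
From T_eq⁴ = L(1−A)/(16πσd²): d = √[L(1−A)/(16πσT_eq⁴)].
d = √[2.91×10²⁵ × 0.54 / (16π × 5.67×10⁻⁸ × (330)⁴)] = 2.16×10¹⁰ m = 0.144 AU.

d ≈ 0.144 AU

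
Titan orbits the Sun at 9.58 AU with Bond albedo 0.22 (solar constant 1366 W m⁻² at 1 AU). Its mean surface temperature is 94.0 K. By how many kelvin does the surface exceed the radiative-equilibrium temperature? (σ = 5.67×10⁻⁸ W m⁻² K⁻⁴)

ΔT ≈ 9.4 K

S = 1366/9.58² = 14.88 W m⁻².
T_eq = [S(1−A)/(4σ)]^(1/4) = [14.88×0.78/(4×5.67×10⁻⁸)]^(1/4) = 84.6 K.
ΔT = T_surf − T_eq = 94 − 84.6.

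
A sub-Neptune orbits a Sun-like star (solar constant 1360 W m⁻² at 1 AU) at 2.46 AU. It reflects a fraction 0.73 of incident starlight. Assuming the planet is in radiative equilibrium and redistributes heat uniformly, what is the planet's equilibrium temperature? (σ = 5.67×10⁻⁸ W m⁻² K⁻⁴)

T_eq ≈ 128 K

Flux at 2.46 AU: S = 1360/2.46² = 225 W m⁻².
Energy balance: absorbed = emitted ⇒ πR²·S(1−A) = 4πR²·σT_eq⁴, so T_eq⁴ = S(1−A)/(4σ).
T_eq = [225 × 0.27 / (4 × 5.67×10⁻⁸)]^(1/4) = (2.68×10⁸)^(1/4) = 128 K.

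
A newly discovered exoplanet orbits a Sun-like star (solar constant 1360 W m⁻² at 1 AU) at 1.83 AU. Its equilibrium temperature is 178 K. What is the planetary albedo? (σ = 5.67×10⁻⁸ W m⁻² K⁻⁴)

Flux at 1.83 AU: S = 1360/1.83² = 406 W m⁻².
From T_eq⁴ = S(1−A)/(4σ): 1−A = 4σT_eq⁴/S.
1−A = 4 × 5.67×10⁻⁸ × (178)⁴ / 406 = 0.561.

A ≈ 0.44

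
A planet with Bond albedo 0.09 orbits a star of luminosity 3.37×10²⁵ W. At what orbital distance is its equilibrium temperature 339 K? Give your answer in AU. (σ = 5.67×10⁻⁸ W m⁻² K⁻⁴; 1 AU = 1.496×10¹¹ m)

From T_eq⁴ = L(1−A)/(16πσd²): d = √[L(1−A)/(16πσT_eq⁴)].
d = √[3.37×10²⁵ × 0.91 / (16π × 5.67×10⁻⁸ × (339)⁴)] = 2.85×10¹⁰ m = 0.191 AU.

d ≈ 0.191 AU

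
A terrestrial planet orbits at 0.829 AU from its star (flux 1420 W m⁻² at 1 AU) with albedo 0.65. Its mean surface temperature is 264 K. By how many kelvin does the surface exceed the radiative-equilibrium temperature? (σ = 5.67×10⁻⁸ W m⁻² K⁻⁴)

ΔT ≈ 26.4 K

S = 1420/0.829² = 2066 W m⁻².
T_eq = [S(1−A)/(4σ)]^(1/4) = [2066×0.35/(4×5.67×10⁻⁸)]^(1/4) = 237.6 K.
ΔT = T_surf − T_eq = 264 − 237.6.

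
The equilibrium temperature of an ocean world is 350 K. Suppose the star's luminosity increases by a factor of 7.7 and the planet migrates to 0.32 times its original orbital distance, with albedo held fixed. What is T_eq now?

T_eq ≈ 1030 K

T_eq ∝ L^(1/4) · d^(−1/2).
T′ = 350 × 7.7^(1/4) / 0.32^(1/2) = 1030 K.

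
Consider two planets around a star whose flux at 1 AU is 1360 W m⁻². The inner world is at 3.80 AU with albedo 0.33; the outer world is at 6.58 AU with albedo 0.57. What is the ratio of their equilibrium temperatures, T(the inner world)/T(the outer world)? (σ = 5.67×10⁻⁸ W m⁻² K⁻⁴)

T₁/T₂ ≈ 1.470

T_eq = [S₀(1−A)/(4σd²)]^(1/4), so T ∝ (1−A)^(1/4) / √d.
T₁ = [1360×0.67/(4×5.67×10⁻⁸×3.80²)]^(1/4) = 129.15 K.
T₂ = [1360×0.43/(4×5.67×10⁻⁸×6.58²)]^(1/4) = 87.85 K.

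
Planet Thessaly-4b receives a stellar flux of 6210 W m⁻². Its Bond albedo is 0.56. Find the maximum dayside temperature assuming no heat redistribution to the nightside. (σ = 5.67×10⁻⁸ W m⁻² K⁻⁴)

T_ss ≈ 469 K

With no redistribution each surface element balances locally: S(1−A) = σT⁴.
T = [6210 × 0.44 / 5.67×10⁻⁸]^(1/4) = (4.82×10¹⁰)^(1/4) = 469 K.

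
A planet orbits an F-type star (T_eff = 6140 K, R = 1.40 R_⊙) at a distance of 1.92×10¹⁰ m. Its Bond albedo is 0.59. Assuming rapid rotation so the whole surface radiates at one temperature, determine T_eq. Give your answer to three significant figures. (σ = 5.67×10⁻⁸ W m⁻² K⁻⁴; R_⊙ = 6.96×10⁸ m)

R_⋆ = 1.40 × 6.96×10⁸ = 9.74×10⁸ m.
L = 4πR_⋆²σT_⋆⁴ = 4π(9.74×10⁸)² × 5.67×10⁻⁸ × (6140)⁴ = 9.61×10²⁶ W.
S = L/(4πd²) = 2.08×10⁵ W m⁻².
Energy balance: absorbed = emitted ⇒ πR²·S(1−A) = 4πR²·σT_eq⁴, so T_eq⁴ = S(1−A)/(4σ).
T_eq = [2.08×10⁵ × 0.41 / (4 × 5.67×10⁻⁸)]^(1/4) = (3.75×10¹¹)^(1/4) = 783 K.

T_eq ≈ 783 K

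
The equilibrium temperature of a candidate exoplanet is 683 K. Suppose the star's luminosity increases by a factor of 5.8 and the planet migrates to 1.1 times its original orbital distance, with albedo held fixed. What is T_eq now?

T_eq ≈ 1010 K

T_eq ∝ L^(1/4) · d^(−1/2).
T′ = 683 × 5.8^(1/4) / 1.1^(1/2) = 1010 K.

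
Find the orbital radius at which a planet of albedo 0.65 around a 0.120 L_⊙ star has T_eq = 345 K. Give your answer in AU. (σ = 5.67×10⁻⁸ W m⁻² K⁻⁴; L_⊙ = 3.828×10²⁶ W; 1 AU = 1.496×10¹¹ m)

d ≈ 0.133 AU

L = 0.120 × 3.828×10²⁶ = 4.59×10²⁵ W.
From T_eq⁴ = L(1−A)/(16πσd²): d = √[L(1−A)/(16πσT_eq⁴)].
d = √[4.59×10²⁵ × 0.35 / (16π × 5.67×10⁻⁸ × (345)⁴)] = 2.00×10¹⁰ m = 0.133 AU.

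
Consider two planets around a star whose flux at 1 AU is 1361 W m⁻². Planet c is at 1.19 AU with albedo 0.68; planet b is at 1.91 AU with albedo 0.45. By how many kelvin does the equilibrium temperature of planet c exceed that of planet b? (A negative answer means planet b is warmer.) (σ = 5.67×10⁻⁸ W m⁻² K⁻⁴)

T_eq = [S₀(1−A)/(4σd²)]^(1/4), so T ∝ (1−A)^(1/4) / √d.
T₁ = [1361×0.32/(4×5.67×10⁻⁸×1.19²)]^(1/4) = 191.90 K.
T₂ = [1361×0.55/(4×5.67×10⁻⁸×1.91²)]^(1/4) = 173.43 K.

ΔT ≈ 18.5 K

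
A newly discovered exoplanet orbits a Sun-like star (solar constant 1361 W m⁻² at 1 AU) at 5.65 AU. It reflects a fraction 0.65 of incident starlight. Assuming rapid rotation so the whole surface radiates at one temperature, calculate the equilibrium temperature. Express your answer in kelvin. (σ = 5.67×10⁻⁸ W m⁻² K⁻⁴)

Flux at 5.65 AU: S = 1361/5.65² = 42.6 W m⁻².
Energy balance: absorbed = emitted ⇒ πR²·S(1−A) = 4πR²·σT_eq⁴, so T_eq⁴ = S(1−A)/(4σ).
T_eq = [42.6 × 0.35 / (4 × 5.67×10⁻⁸)]^(1/4) = (6.58×10⁷)^(1/4) = 90.1 K.

T_eq ≈ 90.1 K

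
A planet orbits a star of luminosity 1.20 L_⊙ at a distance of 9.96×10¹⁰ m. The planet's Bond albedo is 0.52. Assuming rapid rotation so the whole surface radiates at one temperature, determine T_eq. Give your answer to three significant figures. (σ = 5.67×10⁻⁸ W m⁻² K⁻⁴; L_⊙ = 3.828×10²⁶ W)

L = 1.20 × 3.828×10²⁶ = 4.59×10²⁶ W.
Flux: S = L/(4πd²) = 4.59×10²⁶/(4π×(9.96×10¹⁰)²) = 3680 W m⁻².
Energy balance: absorbed = emitted ⇒ πR²·S(1−A) = 4πR²·σT_eq⁴, so T_eq⁴ = S(1−A)/(4σ).
T_eq = [3680 × 0.48 / (4 × 5.67×10⁻⁸)]^(1/4) = (7.80×10⁹)^(1/4) = 297 K.

T_eq ≈ 297 K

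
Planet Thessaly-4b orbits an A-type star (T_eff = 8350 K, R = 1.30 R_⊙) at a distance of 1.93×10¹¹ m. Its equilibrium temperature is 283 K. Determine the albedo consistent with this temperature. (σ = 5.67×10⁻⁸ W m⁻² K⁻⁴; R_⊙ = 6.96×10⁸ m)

A ≈ 0.76

R_⋆ = 1.30 × 6.96×10⁸ = 9.05×10⁸ m.
L = 4πR_⋆²σT_⋆⁴ = 4π(9.05×10⁸)² × 5.67×10⁻⁸ × (8350)⁴ = 2.84×10²⁷ W.
S = L/(4πd²) = 6060 W m⁻².
From T_eq⁴ = S(1−A)/(4σ): 1−A = 4σT_eq⁴/S.
1−A = 4 × 5.67×10⁻⁸ × (283)⁴ / 6060 = 0.240.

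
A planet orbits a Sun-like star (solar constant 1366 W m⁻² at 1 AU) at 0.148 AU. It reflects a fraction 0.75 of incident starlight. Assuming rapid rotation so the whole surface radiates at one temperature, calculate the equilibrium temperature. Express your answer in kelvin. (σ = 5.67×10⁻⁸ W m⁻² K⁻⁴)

T_eq ≈ 512 K

Flux at 0.148 AU: S = 1366/0.148² = 6.24×10⁴ W m⁻².
Energy balance: absorbed = emitted ⇒ πR²·S(1−A) = 4πR²·σT_eq⁴, so T_eq⁴ = S(1−A)/(4σ).
T_eq = [6.24×10⁴ × 0.25 / (4 × 5.67×10⁻⁸)]^(1/4) = (6.87×10¹⁰)^(1/4) = 512 K.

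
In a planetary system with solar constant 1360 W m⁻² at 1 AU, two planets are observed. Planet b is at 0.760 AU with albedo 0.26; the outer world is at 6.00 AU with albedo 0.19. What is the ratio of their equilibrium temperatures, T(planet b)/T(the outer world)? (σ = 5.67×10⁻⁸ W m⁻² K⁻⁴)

T_eq = [S₀(1−A)/(4σd²)]^(1/4), so T ∝ (1−A)^(1/4) / √d.
T₁ = [1360×0.74/(4×5.67×10⁻⁸×0.760²)]^(1/4) = 296.06 K.
T₂ = [1360×0.81/(4×5.67×10⁻⁸×6.00²)]^(1/4) = 107.78 K.

T₁/T₂ ≈ 2.747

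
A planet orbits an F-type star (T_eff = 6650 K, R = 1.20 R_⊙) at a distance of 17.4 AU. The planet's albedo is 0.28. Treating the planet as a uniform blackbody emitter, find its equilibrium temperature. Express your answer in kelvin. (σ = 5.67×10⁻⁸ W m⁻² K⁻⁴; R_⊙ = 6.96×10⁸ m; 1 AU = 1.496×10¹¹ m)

R_⋆ = 1.20 × 6.96×10⁸ = 8.35×10⁸ m.
d = 17.4 AU = 2.60×10¹² m.
L = 4πR_⋆²σT_⋆⁴ = 4π(8.35×10⁸)² × 5.67×10⁻⁸ × (6650)⁴ = 9.72×10²⁶ W.
S = L/(4πd²) = 11.4 W m⁻².
Energy balance: absorbed = emitted ⇒ πR²·S(1−A) = 4πR²·σT_eq⁴, so T_eq⁴ = S(1−A)/(4σ).
T_eq = [11.4 × 0.72 / (4 × 5.67×10⁻⁸)]^(1/4) = (3.62×10⁷)^(1/4) = 77.6 K.

T_eq ≈ 77.6 K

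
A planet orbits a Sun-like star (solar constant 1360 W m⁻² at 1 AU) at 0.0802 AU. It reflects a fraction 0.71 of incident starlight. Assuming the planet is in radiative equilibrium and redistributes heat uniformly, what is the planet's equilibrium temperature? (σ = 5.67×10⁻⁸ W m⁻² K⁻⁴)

Flux at 0.0802 AU: S = 1360/0.0802² = 2.11×10⁵ W m⁻².
Energy balance: absorbed = emitted ⇒ πR²·S(1−A) = 4πR²·σT_eq⁴, so T_eq⁴ = S(1−A)/(4σ).
T_eq = [2.11×10⁵ × 0.29 / (4 × 5.67×10⁻⁸)]^(1/4) = (2.70×10¹¹)^(1/4) = 721 K.

T_eq ≈ 721 K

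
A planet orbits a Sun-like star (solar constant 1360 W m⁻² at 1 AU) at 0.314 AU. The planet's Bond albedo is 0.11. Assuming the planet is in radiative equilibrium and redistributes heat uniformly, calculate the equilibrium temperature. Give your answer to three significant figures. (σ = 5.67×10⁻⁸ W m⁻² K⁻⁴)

T_eq ≈ 482 K

Flux at 0.314 AU: S = 1360/0.314² = 1.38×10⁴ W m⁻².
Energy balance: absorbed = emitted ⇒ πR²·S(1−A) = 4πR²·σT_eq⁴, so T_eq⁴ = S(1−A)/(4σ).
T_eq = [1.38×10⁴ × 0.89 / (4 × 5.67×10⁻⁸)]^(1/4) = (5.41×10¹⁰)^(1/4) = 482 K.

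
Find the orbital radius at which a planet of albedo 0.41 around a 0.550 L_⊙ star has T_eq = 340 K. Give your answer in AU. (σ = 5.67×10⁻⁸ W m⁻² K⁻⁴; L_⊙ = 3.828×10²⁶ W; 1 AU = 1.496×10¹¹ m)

d ≈ 0.382 AU

L = 0.550 × 3.828×10²⁶ = 2.11×10²⁶ W.
From T_eq⁴ = L(1−A)/(16πσd²): d = √[L(1−A)/(16πσT_eq⁴)].
d = √[2.11×10²⁶ × 0.59 / (16π × 5.67×10⁻⁸ × (340)⁴)] = 5.71×10¹⁰ m = 0.382 AU.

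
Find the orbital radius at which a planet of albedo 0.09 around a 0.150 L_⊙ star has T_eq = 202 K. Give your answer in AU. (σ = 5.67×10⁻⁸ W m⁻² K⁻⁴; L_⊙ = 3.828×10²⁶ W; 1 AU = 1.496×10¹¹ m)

d ≈ 0.701 AU

L = 0.150 × 3.828×10²⁶ = 5.74×10²⁵ W.
From T_eq⁴ = L(1−A)/(16πσd²): d = √[L(1−A)/(16πσT_eq⁴)].
d = √[5.74×10²⁵ × 0.91 / (16π × 5.67×10⁻⁸ × (202)⁴)] = 1.05×10¹¹ m = 0.701 AU.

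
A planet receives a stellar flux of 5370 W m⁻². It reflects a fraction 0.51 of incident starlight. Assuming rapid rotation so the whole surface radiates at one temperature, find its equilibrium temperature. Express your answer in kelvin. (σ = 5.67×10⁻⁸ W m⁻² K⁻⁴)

Energy balance: absorbed = emitted ⇒ πR²·S(1−A) = 4πR²·σT_eq⁴, so T_eq⁴ = S(1−A)/(4σ).
T_eq = [5370 × 0.49 / (4 × 5.67×10⁻⁸)]^(1/4) = (1.16×10¹⁰)^(1/4) = 328 K.

T_eq ≈ 328 K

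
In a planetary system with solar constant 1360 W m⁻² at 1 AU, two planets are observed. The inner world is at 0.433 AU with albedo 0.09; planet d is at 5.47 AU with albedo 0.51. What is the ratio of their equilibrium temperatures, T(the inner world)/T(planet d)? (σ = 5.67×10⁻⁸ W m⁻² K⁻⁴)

T₁/T₂ ≈ 4.149

T_eq = [S₀(1−A)/(4σd²)]^(1/4), so T ∝ (1−A)^(1/4) / √d.
T₁ = [1360×0.91/(4×5.67×10⁻⁸×0.433²)]^(1/4) = 413.04 K.
T₂ = [1360×0.49/(4×5.67×10⁻⁸×5.47²)]^(1/4) = 99.55 K.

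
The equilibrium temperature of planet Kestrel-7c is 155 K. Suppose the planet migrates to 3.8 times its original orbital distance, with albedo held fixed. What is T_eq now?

T_eq ∝ L^(1/4) · d^(−1/2).
T′ = 155 / 3.8^(1/2) = 79.5 K.

T_eq ≈ 79.5 K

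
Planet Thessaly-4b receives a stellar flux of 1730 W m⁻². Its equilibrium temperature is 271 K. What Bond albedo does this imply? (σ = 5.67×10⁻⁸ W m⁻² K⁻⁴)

A ≈ 0.29

From T_eq⁴ = S(1−A)/(4σ): 1−A = 4σT_eq⁴/S.
1−A = 4 × 5.67×10⁻⁸ × (271)⁴ / 1730 = 0.707.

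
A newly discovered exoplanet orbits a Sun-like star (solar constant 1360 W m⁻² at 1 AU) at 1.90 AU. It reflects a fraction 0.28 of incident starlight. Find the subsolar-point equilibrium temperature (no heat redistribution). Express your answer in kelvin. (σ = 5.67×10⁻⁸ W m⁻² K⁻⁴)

T_ss ≈ 263 K

Flux at 1.90 AU: S = 1360/1.90² = 377 W m⁻².
At the subsolar point the surface absorbs S(1−A) and emits σT⁴ per unit area — no factor of 4, since only the local patch is in balance.
T = [377 × 0.72 / 5.67×10⁻⁸]^(1/4) = (4.78×10⁹)^(1/4) = 263 K.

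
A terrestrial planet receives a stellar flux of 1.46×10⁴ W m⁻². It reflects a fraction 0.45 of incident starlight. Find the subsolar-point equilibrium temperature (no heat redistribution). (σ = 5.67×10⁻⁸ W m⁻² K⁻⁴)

T_ss ≈ 613 K

At the subsolar point the surface absorbs S(1−A) and emits σT⁴ per unit area — no factor of 4, since only the local patch is in balance.
T = [1.46×10⁴ × 0.55 / 5.67×10⁻⁸]^(1/4) = (1.42×10¹¹)^(1/4) = 613 K.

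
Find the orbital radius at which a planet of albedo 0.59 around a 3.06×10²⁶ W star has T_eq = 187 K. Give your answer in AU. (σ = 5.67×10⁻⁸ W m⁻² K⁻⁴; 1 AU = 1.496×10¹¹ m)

From T_eq⁴ = L(1−A)/(16πσd²): d = √[L(1−A)/(16πσT_eq⁴)].
d = √[3.06×10²⁶ × 0.41 / (16π × 5.67×10⁻⁸ × (187)⁴)] = 1.90×10¹¹ m = 1.27 AU.

d ≈ 1.27 AU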